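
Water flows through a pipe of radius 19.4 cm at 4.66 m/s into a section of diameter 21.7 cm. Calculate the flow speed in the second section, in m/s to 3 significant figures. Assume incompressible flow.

v₂ ≈ 14.9 m/s

Mass conservation (A₁v₁ = A₂v₂) gives v₂ = 4.66 × 1180/370 = 14.9 m/s.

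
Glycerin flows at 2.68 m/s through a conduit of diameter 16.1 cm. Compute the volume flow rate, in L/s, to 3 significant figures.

Q = A·v = 0.0204 m² × 2.68 m/s = 0.0546 m³/s.
Converting: 0.0546 m³/s × 1000 = 54.6 L/s.

Q = 54.6 L/s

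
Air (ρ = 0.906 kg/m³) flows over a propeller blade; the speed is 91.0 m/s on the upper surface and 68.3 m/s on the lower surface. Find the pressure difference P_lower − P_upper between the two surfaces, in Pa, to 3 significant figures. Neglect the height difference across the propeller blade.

With negligible Δh, P + ½ρv² is constant, so P_low − P_up = ½ρ(v_up² − v_low²).
ΔP = ½·0.906·(91.0² − 68.3²) = 1640 Pa.

ΔP ≈ 1640 Pa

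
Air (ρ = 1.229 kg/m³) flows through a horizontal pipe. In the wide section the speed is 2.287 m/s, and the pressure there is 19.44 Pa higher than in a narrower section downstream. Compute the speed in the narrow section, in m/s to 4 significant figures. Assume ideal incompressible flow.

Horizontal Bernoulli: P₁ + ½ρv₁² = P₂ + ½ρv₂², so v₂² = v₁² + 2(P₁ − P₂)/ρ.
v₂ = √(2.287² + 2·19.44/1.229) = √(5.230 + 31.64) = 6.072 m/s.

v₂ = 6.072 m/s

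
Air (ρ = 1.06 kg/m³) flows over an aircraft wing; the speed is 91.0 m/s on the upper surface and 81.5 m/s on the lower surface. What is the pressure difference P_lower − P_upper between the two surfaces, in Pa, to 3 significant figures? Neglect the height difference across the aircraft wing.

ΔP = 869 Pa

Bernoulli (same height): P_lower − P_upper = ½ρ(v_upper² − v_lower²).
ΔP = ½·1.06·(91.0² − 81.5²) = 869 Pa.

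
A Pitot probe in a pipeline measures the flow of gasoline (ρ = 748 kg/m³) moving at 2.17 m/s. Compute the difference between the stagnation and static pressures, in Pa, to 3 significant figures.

ΔP = 1760 Pa

Bernoulli between the free stream and the stagnation point: ½ρv² = P_stag − P_static.
ΔP = ½·748·2.17² = 1760 Pa.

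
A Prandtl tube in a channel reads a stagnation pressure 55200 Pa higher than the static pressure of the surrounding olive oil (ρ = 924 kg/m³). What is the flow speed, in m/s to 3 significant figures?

v = 10.9 m/s

The dynamic pressure equals the rise in static pressure at the stagnation point: ΔP = ½ρv².
v = √(2ΔP/ρ) = √(2·55200/924) = 10.9 m/s.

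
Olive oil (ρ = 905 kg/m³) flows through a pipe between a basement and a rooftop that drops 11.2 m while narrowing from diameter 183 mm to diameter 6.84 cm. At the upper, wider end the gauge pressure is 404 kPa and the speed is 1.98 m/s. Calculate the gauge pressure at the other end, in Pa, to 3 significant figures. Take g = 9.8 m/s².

Mass conservation (A₁v₁ = A₂v₂) gives v₂ = 1.98 × 263/36.7 = 14.2 m/s.
Energy conservation along the streamline gives P₂ = P₁ − ½ρ(v₂² − v₁²) − ρg(h₂ − h₁).
P₂ = 404000 + ½·905·(1.98² − 14.2²) − 905·9.8·(−11.2) = 404000 + (-89100) − (-99300) = 414000 Pa.

P₂ = 414000 Pa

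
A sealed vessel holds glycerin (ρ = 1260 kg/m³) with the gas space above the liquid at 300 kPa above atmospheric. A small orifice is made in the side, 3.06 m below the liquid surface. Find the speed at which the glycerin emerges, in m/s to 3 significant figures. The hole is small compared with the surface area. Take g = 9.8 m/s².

Take point 1 at the surface (v₁ ≈ 0) and point 2 at the hole (at atmospheric pressure). Bernoulli: P₁ + ρg h = P_atm + ½ρv₂².
With P₁ − P_atm = 300000 Pa, v₂ = √(2gh + 2ΔP/ρ) = √(2·9.8·3.06 + 2·300000/1260) = 23.2 m/s.

v ≈ 23.2 m/s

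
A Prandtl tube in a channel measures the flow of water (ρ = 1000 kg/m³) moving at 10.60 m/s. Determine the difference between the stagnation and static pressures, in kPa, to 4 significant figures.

At the stagnation point the flow is brought to rest, so Bernoulli gives P_stag − P_static = ½ρv².
ΔP = ½·1000·10.60² = 56180 Pa.

ΔP ≈ 56.18 kPa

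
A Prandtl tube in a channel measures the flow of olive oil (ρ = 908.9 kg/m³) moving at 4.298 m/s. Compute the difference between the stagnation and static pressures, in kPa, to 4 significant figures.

8.395 kPa

The dynamic pressure equals the rise in static pressure at the stagnation point: ΔP = ½ρv².
ΔP = ½·908.9·4.298² = 8395 Pa.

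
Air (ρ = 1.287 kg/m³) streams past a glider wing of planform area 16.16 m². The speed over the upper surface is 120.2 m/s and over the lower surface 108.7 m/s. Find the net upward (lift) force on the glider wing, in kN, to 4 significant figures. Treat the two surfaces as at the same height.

From P + ½ρv² = const at equal height, P_low − P_up = ½ρ(v_up² − v_low²).
ΔP = ½·1.287·(120.2² − 108.7²) = 1694 Pa.
Lift = ΔP · A = 1694 × 16.16 = 27370 N.

F ≈ 27.37 kN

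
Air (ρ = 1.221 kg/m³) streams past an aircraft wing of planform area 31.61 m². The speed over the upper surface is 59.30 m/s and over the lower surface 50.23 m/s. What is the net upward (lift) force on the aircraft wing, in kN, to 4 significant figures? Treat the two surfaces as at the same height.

With equal heights on the two surfaces, Bernoulli gives P_lower − P_upper = ½ρ(v_upper² − v_lower²).
ΔP = ½·1.221·(59.30² − 50.23²) = 606.5 Pa.
Lift = ΔP · A = 606.5 × 31.61 = 19170 N.

F ≈ 19.17 kN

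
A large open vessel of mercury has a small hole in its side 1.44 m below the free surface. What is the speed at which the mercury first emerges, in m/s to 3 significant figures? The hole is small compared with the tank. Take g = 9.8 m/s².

v ≈ 5.31 m/s

Bernoulli from surface to hole (P equal, v_surface ≈ 0): v = √(2gh) = √(2×9.8×1.44) = 5.31 m/s.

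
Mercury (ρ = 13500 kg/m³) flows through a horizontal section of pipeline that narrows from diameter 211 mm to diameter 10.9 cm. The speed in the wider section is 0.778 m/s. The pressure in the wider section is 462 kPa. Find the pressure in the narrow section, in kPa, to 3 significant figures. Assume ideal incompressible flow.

The volume flow rate is constant, so v₂ = (A₁/A₂)v₁ = (350/93.3)·0.778 = 2.92 m/s.
The pipe is horizontal, so Bernoulli reduces to P₁ + ½ρv₁² = P₂ + ½ρv₂².
P₂ = P₁ − ½ρ(v₂² − v₁²) = 462000 − ½·13500·(2.92² − 0.778²) = 462000 − 53300 = 409000 Pa.

P₂ ≈ 409 kPa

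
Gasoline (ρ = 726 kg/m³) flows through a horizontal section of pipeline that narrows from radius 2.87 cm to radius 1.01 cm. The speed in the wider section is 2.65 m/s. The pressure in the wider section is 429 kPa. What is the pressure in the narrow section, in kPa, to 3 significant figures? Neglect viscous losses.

P₂ = 265 kPa

Mass conservation (A₁v₁ = A₂v₂) gives v₂ = 2.65 × 25.9/3.20 = 21.4 m/s.
Bernoulli (h₁ = h₂): P₁ − P₂ = ½ρ(v₂² − v₁²).
P₂ = P₁ − ½ρ(v₂² − v₁²) = 429000 − ½·726·(21.4² − 2.65²) = 429000 − 164000 = 265000 Pa.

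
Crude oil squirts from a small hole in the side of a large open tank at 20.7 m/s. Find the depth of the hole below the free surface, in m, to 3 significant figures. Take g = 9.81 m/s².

Torricelli: v = √(2gh), so h = v²/(2g).
h = 20.7²/(2·9.81) = 428/19.62 = 21.8 m.

h = 21.8 m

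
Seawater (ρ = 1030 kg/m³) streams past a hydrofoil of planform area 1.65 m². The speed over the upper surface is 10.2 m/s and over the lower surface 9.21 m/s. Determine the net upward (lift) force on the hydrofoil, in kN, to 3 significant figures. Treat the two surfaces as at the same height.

With equal heights on the two surfaces, Bernoulli gives P_lower − P_upper = ½ρ(v_upper² − v_lower²).
ΔP = ½·1030·(10.2² − 9.21²) = 9900 Pa.
Lift = ΔP · A = 9900 × 1.65 = 16300 N.

F ≈ 16.3 kN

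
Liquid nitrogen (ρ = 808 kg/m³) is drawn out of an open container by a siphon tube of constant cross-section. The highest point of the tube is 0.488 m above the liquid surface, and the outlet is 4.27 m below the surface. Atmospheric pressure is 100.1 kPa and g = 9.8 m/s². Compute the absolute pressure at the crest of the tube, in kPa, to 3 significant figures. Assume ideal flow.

62.4 kPa

Bernoulli surface→outlet gives ½v² = g·h_out, so v = √(2·9.8·4.27) = 9.15 m/s.
Continuity keeps v the same throughout the tube; from surface to crest, P_atm + 0 = P_top + ½ρv² + ρg·h_top.
P_top = 100100 − ½·808·9.15² − 808·9.8·0.488 = 62400 Pa.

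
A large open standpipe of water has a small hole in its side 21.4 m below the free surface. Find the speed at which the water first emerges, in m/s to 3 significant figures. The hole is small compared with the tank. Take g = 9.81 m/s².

v ≈ 20.5 m/s

Torricelli's result v = √(2gh) gives v = √(2·9.81·21.4) = 20.5 m/s.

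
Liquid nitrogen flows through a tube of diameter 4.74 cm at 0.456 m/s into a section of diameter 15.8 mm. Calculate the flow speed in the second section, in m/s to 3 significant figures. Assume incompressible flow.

4.10 m/s

The volume flow rate is constant, so v₂ = (A₁/A₂)v₁ = (17.6/1.96)·0.456 = 4.10 m/s.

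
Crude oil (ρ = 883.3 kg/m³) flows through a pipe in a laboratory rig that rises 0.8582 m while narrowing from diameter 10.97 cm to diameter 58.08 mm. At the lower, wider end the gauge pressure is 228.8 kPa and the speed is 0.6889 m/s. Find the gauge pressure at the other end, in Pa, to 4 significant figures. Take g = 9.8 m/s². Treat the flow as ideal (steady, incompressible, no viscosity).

Mass conservation (A₁v₁ = A₂v₂) gives v₂ = 0.6889 × 94.52/26.49 = 2.458 m/s.
Bernoulli: P₁ + ½ρv₁² + ρg h₁ = P₂ + ½ρv₂² + ρg h₂, so P₂ = P₁ + ½ρ(v₁² − v₂²) − ρg(h₂ − h₁).
P₂ = 228800 + ½·883.3·(0.6889² − 2.458²) − 883.3·9.8·(+0.8582) = 228800 + (-2458) − (7429) = 218900 Pa.

218900 Pa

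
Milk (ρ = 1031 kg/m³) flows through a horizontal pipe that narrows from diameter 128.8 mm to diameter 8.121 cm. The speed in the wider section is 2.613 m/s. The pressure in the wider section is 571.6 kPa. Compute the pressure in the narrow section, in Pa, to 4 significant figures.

Continuity gives A₁v₁ = A₂v₂, so v₂ = (130.3 cm²)/(51.80 cm²) × 2.613 m/s = 6.573 m/s.
Along the horizontal streamline, P + ½ρv² is constant.
P₂ = P₁ − ½ρ(v₂² − v₁²) = 571600 − ½·1031·(6.573² − 2.613²) = 571600 − 18750 = 552800 Pa.

552800 Pa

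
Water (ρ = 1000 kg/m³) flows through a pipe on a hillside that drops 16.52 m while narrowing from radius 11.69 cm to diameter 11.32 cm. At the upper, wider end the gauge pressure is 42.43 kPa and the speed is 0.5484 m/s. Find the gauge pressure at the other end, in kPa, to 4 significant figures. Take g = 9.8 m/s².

P₂ ≈ 201.7 kPa

Continuity gives A₁v₁ = A₂v₂, so v₂ = (429.3 cm²)/(100.6 cm²) × 0.5484 m/s = 2.339 m/s.
Bernoulli: P₁ + ½ρv₁² + ρg h₁ = P₂ + ½ρv₂² + ρg h₂, so P₂ = P₁ + ½ρ(v₁² − v₂²) − ρg(h₂ − h₁).
P₂ = 42430 + ½·1000·(0.5484² − 2.339²) − 1000·9.8·(−16.52) = 42430 + (-2586) − (-161900) = 201700 Pa.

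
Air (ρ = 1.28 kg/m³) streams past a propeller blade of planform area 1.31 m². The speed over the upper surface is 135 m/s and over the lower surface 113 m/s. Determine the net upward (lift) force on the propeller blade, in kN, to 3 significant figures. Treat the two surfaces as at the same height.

The faster flow above has the lower pressure; Bernoulli (same height) gives ΔP = ½ρ(v_up² − v_low²).
ΔP = ½·1.28·(135² − 113²) = 3490 Pa.
Lift = ΔP · A = 3490 × 1.31 = 4570 N.

4.57 kN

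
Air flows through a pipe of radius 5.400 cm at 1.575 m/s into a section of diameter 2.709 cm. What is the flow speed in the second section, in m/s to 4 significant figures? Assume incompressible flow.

Continuity gives A₁v₁ = A₂v₂, so v₂ = (91.61 cm²)/(5.764 cm²) × 1.575 m/s = 25.03 m/s.

v₂ ≈ 25.03 m/s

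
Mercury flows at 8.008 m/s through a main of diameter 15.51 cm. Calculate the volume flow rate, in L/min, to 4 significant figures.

Q ≈ 9078 L/min

Q = A·v = 0.01889 m² × 8.008 m/s = 0.1513 m³/s.
Converting: 0.1513 m³/s × 60000 = 9078 L/min.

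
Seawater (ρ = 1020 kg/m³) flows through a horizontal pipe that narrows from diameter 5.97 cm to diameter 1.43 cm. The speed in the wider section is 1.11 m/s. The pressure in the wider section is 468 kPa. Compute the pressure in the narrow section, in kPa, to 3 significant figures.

Continuity gives A₁v₁ = A₂v₂, so v₂ = (28.0 cm²)/(1.61 cm²) × 1.11 m/s = 19.3 m/s.
Along the horizontal streamline, P + ½ρv² is constant.
P₂ = P₁ − ½ρ(v₂² − v₁²) = 468000 − ½·1020·(19.3² − 1.11²) = 468000 − 190000 = 278000 Pa.

P₂ = 278 kPa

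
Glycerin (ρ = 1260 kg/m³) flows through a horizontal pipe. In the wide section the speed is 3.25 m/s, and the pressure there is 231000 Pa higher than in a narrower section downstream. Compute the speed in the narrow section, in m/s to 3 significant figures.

19.4 m/s

Along the level pipe P + ½ρv² is conserved, hence v₂² = v₁² + 2(P₁ − P₂)/ρ.
v₂ = √(3.25² + 2·231000/1260) = √(10.6 + 367) = 19.4 m/s.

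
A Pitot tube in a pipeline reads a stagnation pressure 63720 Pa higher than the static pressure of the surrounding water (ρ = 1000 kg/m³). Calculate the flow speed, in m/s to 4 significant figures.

v = 11.29 m/s

The dynamic pressure equals the rise in static pressure at the stagnation point: ΔP = ½ρv².
v = √(2ΔP/ρ) = √(2·63720/1000) = 11.29 m/s.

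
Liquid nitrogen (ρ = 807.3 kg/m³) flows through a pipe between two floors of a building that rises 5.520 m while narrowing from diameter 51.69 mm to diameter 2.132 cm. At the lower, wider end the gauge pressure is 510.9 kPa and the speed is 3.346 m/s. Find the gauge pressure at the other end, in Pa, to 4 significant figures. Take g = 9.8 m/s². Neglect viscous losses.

By continuity, v₂ = v₁·A₁/A₂ = 3.346·(20.98/3.570) = 19.67 m/s.
Bernoulli: P₁ + ½ρv₁² + ρg h₁ = P₂ + ½ρv₂² + ρg h₂, so P₂ = P₁ + ½ρ(v₁² − v₂²) − ρg(h₂ − h₁).
P₂ = 510900 + ½·807.3·(3.346² − 19.67²) − 807.3·9.8·(+5.520) = 510900 + (-151600) − (43670) = 315600 Pa.

P₂ = 315600 Pa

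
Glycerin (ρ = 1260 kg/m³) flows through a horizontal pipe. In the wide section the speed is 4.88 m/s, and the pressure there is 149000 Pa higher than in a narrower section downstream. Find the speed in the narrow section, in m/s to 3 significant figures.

Along the level pipe P + ½ρv² is conserved, hence v₂² = v₁² + 2(P₁ − P₂)/ρ.
v₂ = √(4.88² + 2·149000/1260) = √(23.8 + 237) = 16.1 m/s.

v₂ = 16.1 m/s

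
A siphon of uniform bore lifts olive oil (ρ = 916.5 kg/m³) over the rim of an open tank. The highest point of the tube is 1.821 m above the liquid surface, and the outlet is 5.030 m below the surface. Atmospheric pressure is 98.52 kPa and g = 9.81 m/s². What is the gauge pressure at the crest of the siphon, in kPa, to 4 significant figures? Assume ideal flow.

-61.60 kPa

From the surface to the outlet (both open to atmosphere, surface at rest): v = √(2g·h_out) = √(2·9.81·5.030) = 9.934 m/s.
With constant cross-section the crest speed equals v; applying Bernoulli from the surface up to the crest, P_top = P_atm − ½ρv² − ρg·h_top.
P_top = 98520 − ½·916.5·9.934² − 916.5·9.81·1.821 = 36920 Pa. So P_gauge = P_top − P_atm = -61600 Pa.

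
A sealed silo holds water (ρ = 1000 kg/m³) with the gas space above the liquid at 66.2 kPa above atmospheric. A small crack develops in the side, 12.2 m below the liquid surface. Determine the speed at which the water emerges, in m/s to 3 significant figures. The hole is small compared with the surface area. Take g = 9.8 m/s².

Take point 1 at the surface (v₁ ≈ 0) and point 2 at the hole (at atmospheric pressure). Bernoulli: P₁ + ρg h = P_atm + ½ρv₂².
With P₁ − P_atm = 66200 Pa, v₂ = √(2gh + 2ΔP/ρ) = √(2·9.8·12.2 + 2·66200/1000) = 19.3 m/s.

v ≈ 19.3 m/s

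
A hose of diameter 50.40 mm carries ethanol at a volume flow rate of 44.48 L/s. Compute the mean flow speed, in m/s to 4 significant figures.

v = 22.30 m/s

Q = 44.48 L/s = 0.04448 m³/s.
v = Q/A = 0.04448 / 0.001995 = 22.30 m/s.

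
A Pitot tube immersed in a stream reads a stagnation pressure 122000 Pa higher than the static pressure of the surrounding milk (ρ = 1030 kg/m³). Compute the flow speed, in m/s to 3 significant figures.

15.4 m/s

At the stagnation point the flow is brought to rest, so Bernoulli gives P_stag − P_static = ½ρv².
v = √(2ΔP/ρ) = √(2·122000/1030) = 15.4 m/s.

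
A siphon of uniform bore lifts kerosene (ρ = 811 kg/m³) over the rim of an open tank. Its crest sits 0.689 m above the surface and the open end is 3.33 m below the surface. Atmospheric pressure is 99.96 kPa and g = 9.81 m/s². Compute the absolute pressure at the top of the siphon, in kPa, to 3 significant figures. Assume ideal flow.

From the surface to the outlet (both open to atmosphere, surface at rest): v = √(2g·h_out) = √(2·9.81·3.33) = 8.08 m/s.
The bore is uniform, so the speed at the crest is the same v. Bernoulli surface→crest: P_atm = P_top + ½ρv² + ρg·h_top.
P_top = 99960 − ½·811·8.08² − 811·9.81·0.689 = 68000 Pa.

P_top = 68.0 kPa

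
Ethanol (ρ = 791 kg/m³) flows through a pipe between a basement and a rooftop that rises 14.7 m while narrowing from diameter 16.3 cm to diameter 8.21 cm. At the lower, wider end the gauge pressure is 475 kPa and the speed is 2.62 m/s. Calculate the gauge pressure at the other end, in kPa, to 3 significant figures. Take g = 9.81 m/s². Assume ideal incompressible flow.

321 kPa

Continuity gives A₁v₁ = A₂v₂, so v₂ = (209 cm²)/(52.9 cm²) × 2.62 m/s = 10.3 m/s.
Applying Bernoulli between the two ends and solving for P₂: P₂ = P₁ + ½ρ(v₁² − v₂²) − ρgΔh.
P₂ = 475000 + ½·791·(2.62² − 10.3²) − 791·9.81·(+14.7) = 475000 + (-39500) − (114000) = 321000 Pa.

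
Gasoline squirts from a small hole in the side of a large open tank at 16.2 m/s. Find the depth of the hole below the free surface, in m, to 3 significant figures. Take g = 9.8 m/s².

Torricelli: v = √(2gh), so h = v²/(2g).
h = 16.2²/(2·9.8) = 262/19.60 = 13.4 m.

13.4 m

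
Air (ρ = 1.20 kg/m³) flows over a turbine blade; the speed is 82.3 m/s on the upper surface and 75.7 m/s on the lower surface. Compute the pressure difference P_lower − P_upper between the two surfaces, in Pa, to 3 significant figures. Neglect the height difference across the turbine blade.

ΔP ≈ 626 Pa

Bernoulli (same height): P_lower − P_upper = ½ρ(v_upper² − v_lower²).
ΔP = ½·1.20·(82.3² − 75.7²) = 626 Pa.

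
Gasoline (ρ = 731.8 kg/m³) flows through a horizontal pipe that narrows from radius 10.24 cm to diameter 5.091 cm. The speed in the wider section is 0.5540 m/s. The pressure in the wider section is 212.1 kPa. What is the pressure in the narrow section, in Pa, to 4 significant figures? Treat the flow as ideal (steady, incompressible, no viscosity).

P₂ ≈ 182800 Pa

Mass conservation (A₁v₁ = A₂v₂) gives v₂ = 0.5540 × 329.4/20.36 = 8.965 m/s.
Bernoulli (h₁ = h₂): P₁ − P₂ = ½ρ(v₂² − v₁²).
P₂ = P₁ − ½ρ(v₂² − v₁²) = 212100 − ½·731.8·(8.965² − 0.5540²) = 212100 − 29300 = 182800 Pa.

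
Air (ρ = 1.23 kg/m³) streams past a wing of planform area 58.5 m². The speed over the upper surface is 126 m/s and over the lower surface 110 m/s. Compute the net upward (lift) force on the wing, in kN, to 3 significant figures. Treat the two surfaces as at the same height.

With equal heights on the two surfaces, Bernoulli gives P_lower − P_upper = ½ρ(v_upper² − v_lower²).
ΔP = ½·1.23·(126² − 110²) = 2320 Pa.
Lift = ΔP · A = 2320 × 58.5 = 136000 N.

F ≈ 136 kN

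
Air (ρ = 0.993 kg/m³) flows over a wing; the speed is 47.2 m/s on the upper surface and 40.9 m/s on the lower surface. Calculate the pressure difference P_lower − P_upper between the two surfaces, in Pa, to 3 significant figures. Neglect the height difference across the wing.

Bernoulli (same height): P_lower − P_upper = ½ρ(v_upper² − v_lower²).
ΔP = ½·0.993·(47.2² − 40.9²) = 276 Pa.

ΔP ≈ 276 Pa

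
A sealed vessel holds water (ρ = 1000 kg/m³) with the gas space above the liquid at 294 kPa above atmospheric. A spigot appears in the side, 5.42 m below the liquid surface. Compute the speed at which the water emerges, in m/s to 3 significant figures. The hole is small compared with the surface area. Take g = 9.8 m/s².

Take point 1 at the surface (v₁ ≈ 0) and point 2 at the hole (at atmospheric pressure). Bernoulli: P₁ + ρg h = P_atm + ½ρv₂².
With P₁ − P_atm = 294000 Pa, v₂ = √(2gh + 2ΔP/ρ) = √(2·9.8·5.42 + 2·294000/1000) = 26.3 m/s.

v ≈ 26.3 m/s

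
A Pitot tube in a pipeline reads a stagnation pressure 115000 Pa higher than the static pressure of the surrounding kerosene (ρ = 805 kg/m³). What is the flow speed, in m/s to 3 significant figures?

v = 16.9 m/s

Bernoulli between the free stream and the stagnation point: ½ρv² = P_stag − P_static.
v = √(2ΔP/ρ) = √(2·115000/805) = 16.9 m/s.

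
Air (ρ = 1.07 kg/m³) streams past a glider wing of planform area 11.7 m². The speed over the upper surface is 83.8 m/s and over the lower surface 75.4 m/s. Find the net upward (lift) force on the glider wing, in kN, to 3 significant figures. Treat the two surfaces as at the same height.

8.37 kN

With equal heights on the two surfaces, Bernoulli gives P_lower − P_upper = ½ρ(v_upper² − v_lower²).
ΔP = ½·1.07·(83.8² − 75.4²) = 715 Pa.
Lift = ΔP · A = 715 × 11.7 = 8370 N.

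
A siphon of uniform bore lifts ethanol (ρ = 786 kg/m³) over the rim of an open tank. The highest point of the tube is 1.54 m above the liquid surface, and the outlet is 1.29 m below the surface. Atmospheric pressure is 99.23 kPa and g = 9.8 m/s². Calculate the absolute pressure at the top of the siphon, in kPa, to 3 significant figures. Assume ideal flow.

The outlet speed comes from Torricelli: v = √(2g·1.29) = 5.03 m/s.
The bore is uniform, so the speed at the crest is the same v. Bernoulli surface→crest: P_atm = P_top + ½ρv² + ρg·h_top.
P_top = 99230 − ½·786·5.03² − 786·9.8·1.54 = 77400 Pa.

P_top ≈ 77.4 kPa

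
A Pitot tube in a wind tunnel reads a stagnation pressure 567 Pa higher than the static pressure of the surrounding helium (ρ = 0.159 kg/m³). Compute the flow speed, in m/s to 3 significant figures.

v ≈ 84.5 m/s

At the stagnation point the flow is brought to rest, so Bernoulli gives P_stag − P_static = ½ρv².
v = √(2ΔP/ρ) = √(2·567/0.159) = 84.5 m/s.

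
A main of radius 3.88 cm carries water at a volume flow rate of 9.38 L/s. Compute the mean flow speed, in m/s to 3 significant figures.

Q = 9.38 L/s = 0.00938 m³/s.
v = Q/A = 0.00938 / 0.00473 = 1.98 m/s.

v ≈ 1.98 m/s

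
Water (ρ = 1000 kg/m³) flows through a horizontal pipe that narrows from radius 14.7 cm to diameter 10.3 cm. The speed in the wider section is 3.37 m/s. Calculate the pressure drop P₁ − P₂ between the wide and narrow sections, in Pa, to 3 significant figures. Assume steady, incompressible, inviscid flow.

By continuity, v₂ = v₁·A₁/A₂ = 3.37·(679/83.3) = 27.5 m/s.
With no height change, Bernoulli's equation is P₁ + ½ρv₁² = P₂ + ½ρv₂².
P₁ − P₂ = ½·1000·(27.5² − 3.37²) = ½·1000·743 = 371000 Pa.

ΔP = 371000 Pa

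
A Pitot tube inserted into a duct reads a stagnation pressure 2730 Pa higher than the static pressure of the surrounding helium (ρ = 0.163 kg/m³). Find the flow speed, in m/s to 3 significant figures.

Bernoulli between the free stream and the stagnation point: ½ρv² = P_stag − P_static.
v = √(2ΔP/ρ) = √(2·2730/0.163) = 183 m/s.

183 m/s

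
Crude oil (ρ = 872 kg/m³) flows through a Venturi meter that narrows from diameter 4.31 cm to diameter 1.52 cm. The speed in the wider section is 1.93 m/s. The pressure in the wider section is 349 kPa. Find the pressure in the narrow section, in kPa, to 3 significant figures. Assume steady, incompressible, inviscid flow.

The volume flow rate is constant, so v₂ = (A₁/A₂)v₁ = (14.6/1.81)·1.93 = 15.5 m/s.
The pipe is horizontal, so Bernoulli reduces to P₁ + ½ρv₁² = P₂ + ½ρv₂².
P₂ = P₁ − ½ρ(v₂² − v₁²) = 349000 − ½·872·(15.5² − 1.93²) = 349000 − 103000 = 246000 Pa.

P₂ ≈ 246 kPa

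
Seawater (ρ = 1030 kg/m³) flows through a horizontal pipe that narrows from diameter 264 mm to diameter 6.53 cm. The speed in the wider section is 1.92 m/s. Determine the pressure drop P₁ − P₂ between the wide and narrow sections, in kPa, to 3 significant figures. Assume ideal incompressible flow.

Mass conservation (A₁v₁ = A₂v₂) gives v₂ = 1.92 × 547/33.5 = 31.4 m/s.
With no height change, Bernoulli's equation is P₁ + ½ρv₁² = P₂ + ½ρv₂².
P₁ − P₂ = ½·1030·(31.4² − 1.92²) = ½·1030·981 = 505000 Pa.

505 kPa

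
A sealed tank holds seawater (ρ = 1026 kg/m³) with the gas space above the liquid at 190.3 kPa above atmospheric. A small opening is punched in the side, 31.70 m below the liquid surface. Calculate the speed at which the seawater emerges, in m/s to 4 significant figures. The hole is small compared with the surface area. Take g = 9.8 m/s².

Take point 1 at the surface (v₁ ≈ 0) and point 2 at the hole (at atmospheric pressure). Bernoulli: P₁ + ρg h = P_atm + ½ρv₂².
With P₁ − P_atm = 190300 Pa, v₂ = √(2gh + 2ΔP/ρ) = √(2·9.8·31.70 + 2·190300/1026) = 31.50 m/s.

v = 31.50 m/s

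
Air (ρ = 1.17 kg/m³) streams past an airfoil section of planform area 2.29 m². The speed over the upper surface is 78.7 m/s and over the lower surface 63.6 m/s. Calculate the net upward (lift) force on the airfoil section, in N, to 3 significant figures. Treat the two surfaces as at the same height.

The faster flow above has the lower pressure; Bernoulli (same height) gives ΔP = ½ρ(v_up² − v_low²).
ΔP = ½·1.17·(78.7² − 63.6²) = 1260 Pa.
Lift = ΔP · A = 1260 × 2.29 = 2880 N.

F = 2880 N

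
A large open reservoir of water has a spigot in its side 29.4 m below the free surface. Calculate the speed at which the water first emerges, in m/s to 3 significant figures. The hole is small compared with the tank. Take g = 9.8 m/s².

v ≈ 24.0 m/s

The surface is effectively still and both ends are open, so ½v² = gh and v = √(2·9.8·29.4) = 24.0 m/s.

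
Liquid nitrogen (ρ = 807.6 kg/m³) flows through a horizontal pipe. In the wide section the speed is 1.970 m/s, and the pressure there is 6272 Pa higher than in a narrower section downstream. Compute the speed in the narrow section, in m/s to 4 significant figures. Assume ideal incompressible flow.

Along the level pipe P + ½ρv² is conserved, hence v₂² = v₁² + 2(P₁ − P₂)/ρ.
v₂ = √(1.970² + 2·6272/807.6) = √(3.881 + 15.53) = 4.406 m/s.

v₂ ≈ 4.406 m/s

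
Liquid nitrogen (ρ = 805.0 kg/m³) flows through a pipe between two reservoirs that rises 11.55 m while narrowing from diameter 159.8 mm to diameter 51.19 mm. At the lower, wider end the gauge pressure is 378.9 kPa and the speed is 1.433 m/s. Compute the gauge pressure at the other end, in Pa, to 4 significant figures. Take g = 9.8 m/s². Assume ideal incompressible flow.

Continuity gives A₁v₁ = A₂v₂, so v₂ = (200.6 cm²)/(20.58 cm²) × 1.433 m/s = 13.96 m/s.
Bernoulli: P₁ + ½ρv₁² + ρg h₁ = P₂ + ½ρv₂² + ρg h₂, so P₂ = P₁ + ½ρ(v₁² − v₂²) − ρg(h₂ − h₁).
P₂ = 378900 + ½·805.0·(1.433² − 13.96²) − 805.0·9.8·(+11.55) = 378900 + (-77670) − (91120) = 210100 Pa.

P₂ ≈ 210100 Pa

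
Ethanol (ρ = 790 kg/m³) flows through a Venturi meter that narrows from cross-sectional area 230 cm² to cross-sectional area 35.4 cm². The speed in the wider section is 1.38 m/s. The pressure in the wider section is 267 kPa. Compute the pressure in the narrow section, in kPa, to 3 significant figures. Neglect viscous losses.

P₂ = 236 kPa

By continuity, v₂ = v₁·A₁/A₂ = 1.38·(230/35.4) = 8.97 m/s.
Bernoulli (h₁ = h₂): P₁ − P₂ = ½ρ(v₂² − v₁²).
P₂ = P₁ − ½ρ(v₂² − v₁²) = 267000 − ½·790·(8.97² − 1.38²) = 267000 − 31000 = 236000 Pa.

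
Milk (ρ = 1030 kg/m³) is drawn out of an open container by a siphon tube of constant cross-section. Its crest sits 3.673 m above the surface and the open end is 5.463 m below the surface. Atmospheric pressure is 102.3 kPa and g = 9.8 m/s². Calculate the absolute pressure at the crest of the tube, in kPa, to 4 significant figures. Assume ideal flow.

Bernoulli surface→outlet gives ½v² = g·h_out, so v = √(2·9.8·5.463) = 10.35 m/s.
The bore is uniform, so the speed at the crest is the same v. Bernoulli surface→crest: P_atm = P_top + ½ρv² + ρg·h_top.
P_top = 102300 − ½·1030·10.35² − 1030·9.8·3.673 = 10080 Pa.

10.08 kPa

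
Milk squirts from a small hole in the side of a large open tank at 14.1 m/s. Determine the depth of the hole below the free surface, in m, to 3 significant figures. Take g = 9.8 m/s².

Inverting v = √(2gh) gives h = v² / 2g.
h = 14.1²/(2·9.8) = 199/19.60 = 10.1 m.

h = 10.1 m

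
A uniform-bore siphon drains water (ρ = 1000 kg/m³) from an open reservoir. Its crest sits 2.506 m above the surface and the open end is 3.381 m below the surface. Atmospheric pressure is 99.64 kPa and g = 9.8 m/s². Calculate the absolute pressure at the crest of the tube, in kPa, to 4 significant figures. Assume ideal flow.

From the surface to the outlet (both open to atmosphere, surface at rest): v = √(2g·h_out) = √(2·9.8·3.381) = 8.140 m/s.
The bore is uniform, so the speed at the crest is the same v. Bernoulli surface→crest: P_atm = P_top + ½ρv² + ρg·h_top.
P_top = 99640 − ½·1000·8.140² − 1000·9.8·2.506 = 41950 Pa.

41.95 kPa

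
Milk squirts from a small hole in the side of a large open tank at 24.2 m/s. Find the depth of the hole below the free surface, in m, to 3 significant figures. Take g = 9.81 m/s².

For a small hole in a large open tank, ½v² = gh, giving h = v²/(2g).
h = 24.2²/(2·9.81) = 586/19.62 = 29.8 m.

h ≈ 29.8 m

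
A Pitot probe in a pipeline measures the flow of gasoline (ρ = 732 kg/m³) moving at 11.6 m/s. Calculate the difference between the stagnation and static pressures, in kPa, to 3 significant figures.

ΔP ≈ 49.2 kPa

The dynamic pressure equals the rise in static pressure at the stagnation point: ΔP = ½ρv².
ΔP = ½·732·11.6² = 49200 Pa.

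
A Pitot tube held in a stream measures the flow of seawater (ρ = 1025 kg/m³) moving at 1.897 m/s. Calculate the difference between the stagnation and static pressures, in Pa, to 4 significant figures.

At the stagnation point the flow is brought to rest, so Bernoulli gives P_stag − P_static = ½ρv².
ΔP = ½·1025·1.897² = 1844 Pa.

ΔP = 1844 Pa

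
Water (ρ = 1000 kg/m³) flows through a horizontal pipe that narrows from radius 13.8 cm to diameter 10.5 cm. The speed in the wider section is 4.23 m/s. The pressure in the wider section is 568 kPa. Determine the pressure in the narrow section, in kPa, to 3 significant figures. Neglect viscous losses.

150 kPa

The volume flow rate is constant, so v₂ = (A₁/A₂)v₁ = (598/86.6)·4.23 = 29.2 m/s.
Along the horizontal streamline, P + ½ρv² is constant.
P₂ = P₁ − ½ρ(v₂² − v₁²) = 568000 − ½·1000·(29.2² − 4.23²) = 568000 − 418000 = 150000 Pa.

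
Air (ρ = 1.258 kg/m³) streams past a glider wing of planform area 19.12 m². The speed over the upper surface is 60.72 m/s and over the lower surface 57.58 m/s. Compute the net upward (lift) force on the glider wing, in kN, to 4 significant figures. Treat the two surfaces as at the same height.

F ≈ 4.467 kN

The faster flow above has the lower pressure; Bernoulli (same height) gives ΔP = ½ρ(v_up² − v_low²).
ΔP = ½·1.258·(60.72² − 57.58²) = 233.6 Pa.
Lift = ΔP · A = 233.6 × 19.12 = 4467 N.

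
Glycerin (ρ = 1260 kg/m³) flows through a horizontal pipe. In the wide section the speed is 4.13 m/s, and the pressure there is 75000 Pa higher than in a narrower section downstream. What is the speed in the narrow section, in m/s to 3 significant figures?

v₂ = 11.7 m/s

With h₁ = h₂, rearranging Bernoulli gives v₂ = √(v₁² + 2ΔP/ρ).
v₂ = √(4.13² + 2·75000/1260) = √(17.1 + 119) = 11.7 m/s.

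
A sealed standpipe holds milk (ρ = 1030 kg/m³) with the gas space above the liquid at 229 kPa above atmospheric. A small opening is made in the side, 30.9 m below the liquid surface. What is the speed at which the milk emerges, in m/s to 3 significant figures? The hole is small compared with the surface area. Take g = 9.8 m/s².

Take point 1 at the surface (v₁ ≈ 0) and point 2 at the hole (at atmospheric pressure). Bernoulli: P₁ + ρg h = P_atm + ½ρv₂².
With P₁ − P_atm = 229000 Pa, v₂ = √(2gh + 2ΔP/ρ) = √(2·9.8·30.9 + 2·229000/1030) = 32.4 m/s.

v ≈ 32.4 m/s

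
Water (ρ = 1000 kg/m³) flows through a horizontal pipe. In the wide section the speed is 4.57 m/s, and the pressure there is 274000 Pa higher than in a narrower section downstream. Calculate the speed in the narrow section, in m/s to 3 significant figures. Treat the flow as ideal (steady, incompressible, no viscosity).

With h₁ = h₂, rearranging Bernoulli gives v₂ = √(v₁² + 2ΔP/ρ).
v₂ = √(4.57² + 2·274000/1000) = √(20.9 + 548) = 23.9 m/s.

v₂ ≈ 23.9 m/s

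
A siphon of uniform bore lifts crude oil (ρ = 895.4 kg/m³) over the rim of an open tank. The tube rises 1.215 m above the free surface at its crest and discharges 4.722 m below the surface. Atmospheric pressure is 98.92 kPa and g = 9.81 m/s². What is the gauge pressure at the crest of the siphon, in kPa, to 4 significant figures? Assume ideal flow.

From the surface to the outlet (both open to atmosphere, surface at rest): v = √(2g·h_out) = √(2·9.81·4.722) = 9.625 m/s.
With constant cross-section the crest speed equals v; applying Bernoulli from the surface up to the crest, P_top = P_atm − ½ρv² − ρg·h_top.
P_top = 98920 − ½·895.4·9.625² − 895.4·9.81·1.215 = 46770 Pa. So P_gauge = P_top − P_atm = -52150 Pa.

P_gauge ≈ -52.15 kPa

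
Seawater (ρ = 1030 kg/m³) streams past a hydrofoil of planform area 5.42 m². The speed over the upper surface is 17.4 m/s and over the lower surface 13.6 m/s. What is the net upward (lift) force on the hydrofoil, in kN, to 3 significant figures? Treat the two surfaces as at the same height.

With equal heights on the two surfaces, Bernoulli gives P_lower − P_upper = ½ρ(v_upper² − v_lower²).
ΔP = ½·1030·(17.4² − 13.6²) = 60700 Pa.
Lift = ΔP · A = 60700 × 5.42 = 329000 N.

F = 329 kN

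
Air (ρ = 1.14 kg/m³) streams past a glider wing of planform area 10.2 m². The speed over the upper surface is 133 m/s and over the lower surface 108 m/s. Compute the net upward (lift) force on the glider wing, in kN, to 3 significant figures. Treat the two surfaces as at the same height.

From P + ½ρv² = const at equal height, P_low − P_up = ½ρ(v_up² − v_low²).
ΔP = ½·1.14·(133² − 108²) = 3430 Pa.
Lift = ΔP · A = 3430 × 10.2 = 35000 N.

F ≈ 35.0 kN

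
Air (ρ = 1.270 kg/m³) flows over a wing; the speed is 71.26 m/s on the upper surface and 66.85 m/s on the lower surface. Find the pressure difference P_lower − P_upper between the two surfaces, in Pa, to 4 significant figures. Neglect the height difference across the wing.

ΔP ≈ 386.8 Pa

Bernoulli (same height): P_lower − P_upper = ½ρ(v_upper² − v_lower²).
ΔP = ½·1.270·(71.26² − 66.85²) = 386.8 Pa.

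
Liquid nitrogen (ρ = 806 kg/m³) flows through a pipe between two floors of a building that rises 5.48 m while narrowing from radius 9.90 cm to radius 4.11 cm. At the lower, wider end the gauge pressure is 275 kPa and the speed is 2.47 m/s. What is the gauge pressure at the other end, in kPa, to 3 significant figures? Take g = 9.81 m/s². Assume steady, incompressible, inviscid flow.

Continuity gives A₁v₁ = A₂v₂, so v₂ = (308 cm²)/(53.1 cm²) × 2.47 m/s = 14.3 m/s.
Applying Bernoulli between the two ends and solving for P₂: P₂ = P₁ + ½ρ(v₁² − v₂²) − ρgΔh.
P₂ = 275000 + ½·806·(2.47² − 14.3²) − 806·9.81·(+5.48) = 275000 + (-80300) − (43300) = 151000 Pa.

P₂ ≈ 151 kPa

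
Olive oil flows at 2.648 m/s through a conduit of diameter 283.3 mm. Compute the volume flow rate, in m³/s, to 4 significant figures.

Q = A·v = 0.06304 m² × 2.648 m/s = 0.1669 m³/s.

Q ≈ 0.1669 m³/s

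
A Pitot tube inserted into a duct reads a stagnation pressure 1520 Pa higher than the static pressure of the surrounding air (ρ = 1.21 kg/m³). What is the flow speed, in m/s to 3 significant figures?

v ≈ 50.1 m/s

At the stagnation point the flow is brought to rest, so Bernoulli gives P_stag − P_static = ½ρv².
v = √(2ΔP/ρ) = √(2·1520/1.21) = 50.1 m/s.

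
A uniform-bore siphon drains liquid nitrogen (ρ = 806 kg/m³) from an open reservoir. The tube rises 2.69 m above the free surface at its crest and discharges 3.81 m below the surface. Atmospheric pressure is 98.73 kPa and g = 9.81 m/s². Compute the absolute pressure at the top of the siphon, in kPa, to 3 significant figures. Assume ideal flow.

P_top = 47.3 kPa

Bernoulli surface→outlet gives ½v² = g·h_out, so v = √(2·9.81·3.81) = 8.65 m/s.
Continuity keeps v the same throughout the tube; from surface to crest, P_atm + 0 = P_top + ½ρv² + ρg·h_top.
P_top = 98730 − ½·806·8.65² − 806·9.81·2.69 = 47300 Pa.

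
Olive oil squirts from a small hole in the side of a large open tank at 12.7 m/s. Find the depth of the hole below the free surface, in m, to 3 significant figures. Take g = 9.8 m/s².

Torricelli: v = √(2gh), so h = v²/(2g).
h = 12.7²/(2·9.8) = 161/19.60 = 8.23 m.

h ≈ 8.23 m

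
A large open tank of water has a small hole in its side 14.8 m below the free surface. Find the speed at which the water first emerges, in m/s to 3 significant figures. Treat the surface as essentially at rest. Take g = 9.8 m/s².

v = 17.0 m/s

Torricelli's result v = √(2gh) gives v = √(2·9.8·14.8) = 17.0 m/s.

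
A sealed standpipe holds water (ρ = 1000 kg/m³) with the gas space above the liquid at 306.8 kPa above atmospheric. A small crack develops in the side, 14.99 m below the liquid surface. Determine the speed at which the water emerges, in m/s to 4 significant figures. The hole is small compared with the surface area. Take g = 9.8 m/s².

30.12 m/s

Take point 1 at the surface (v₁ ≈ 0) and point 2 at the hole (at atmospheric pressure). Bernoulli: P₁ + ρg h = P_atm + ½ρv₂².
With P₁ − P_atm = 306800 Pa, v₂ = √(2gh + 2ΔP/ρ) = √(2·9.8·14.99 + 2·306800/1000) = 30.12 m/s.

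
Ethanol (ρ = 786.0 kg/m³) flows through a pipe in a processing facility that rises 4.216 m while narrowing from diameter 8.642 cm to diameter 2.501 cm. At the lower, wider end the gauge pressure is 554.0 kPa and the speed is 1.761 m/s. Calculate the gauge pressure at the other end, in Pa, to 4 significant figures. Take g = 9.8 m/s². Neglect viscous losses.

By continuity, v₂ = v₁·A₁/A₂ = 1.761·(58.66/4.913) = 21.03 m/s.
Energy conservation along the streamline gives P₂ = P₁ − ½ρ(v₂² − v₁²) − ρg(h₂ − h₁).
P₂ = 554000 + ½·786.0·(1.761² − 21.03²) − 786.0·9.8·(+4.216) = 554000 + (-172500) − (32480) = 349000 Pa.

P₂ ≈ 349000 Pa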